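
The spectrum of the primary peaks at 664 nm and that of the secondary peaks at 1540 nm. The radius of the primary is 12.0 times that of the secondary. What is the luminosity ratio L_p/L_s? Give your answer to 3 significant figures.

Wien's law gives T ∝ 1/λ_max, so T_p/T_s = λ_s/λ_p = 1540/664 = 2.319.
Then L ∝ R²T⁴ gives L_p/L_s = (12.0)² × (2.319)⁴ = 144.0 × 28.93 = 4167.

4.17×10^3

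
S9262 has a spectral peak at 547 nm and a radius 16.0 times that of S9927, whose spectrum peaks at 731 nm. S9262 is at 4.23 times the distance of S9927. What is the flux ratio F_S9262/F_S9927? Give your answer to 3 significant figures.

45.6

Wien's law: T_S9262/T_S9927 = λ_S9927/λ_S9262 = 731/547 = 1.336.
L_S9262/L_S9927 = (R_S9262/R_S9927)²(T_S9262/T_S9927)⁴ = (16.0)²(1.336)⁴ = 816.5.
F_S9262/F_S9927 = (L_S9262/L_S9927)/(d_S9262/d_S9927)² = 816.5/(4.23)² = 45.63.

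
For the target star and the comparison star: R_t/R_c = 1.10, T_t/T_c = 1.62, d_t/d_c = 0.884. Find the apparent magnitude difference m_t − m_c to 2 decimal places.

L_t/L_c = (1.10)²(1.62)⁴ = 8.334.
F_t/F_c = (L_t/L_c)/(d_t/d_c)² = 8.334/0.7815 = 10.66.
m_t − m_c = −2.5 log₁₀(10.66) = -2.57.

-2.57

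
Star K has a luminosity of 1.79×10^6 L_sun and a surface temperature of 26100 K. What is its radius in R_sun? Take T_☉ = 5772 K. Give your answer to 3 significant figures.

65.4 R_sun

R/R_☉ = √(L/L_☉) / (T/T_☉)² = √(1.79×10^6) / (4.522)²
       = 1338 / 20.45 = 65.43.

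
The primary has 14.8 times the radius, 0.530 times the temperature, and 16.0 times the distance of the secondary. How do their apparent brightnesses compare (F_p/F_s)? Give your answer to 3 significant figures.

0.0675

L_p/L_s = (R_p/R_s)²(T_p/T_s)⁴ = (14.8)² × (0.530)⁴ = 17.28.
F_p/F_s = (L_p/L_s)/(d_p/d_s)² = 17.28 / (16.0)² = 0.06751.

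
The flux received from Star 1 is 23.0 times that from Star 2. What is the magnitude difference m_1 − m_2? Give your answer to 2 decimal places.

-3.40

m_1 − m_2 = −2.5 log₁₀(F_1/F_2) = −2.5 log₁₀(23.0) = −2.5 × (1.362) = -3.404.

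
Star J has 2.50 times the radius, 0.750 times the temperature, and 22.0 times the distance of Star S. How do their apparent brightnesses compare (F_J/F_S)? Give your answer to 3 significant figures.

0.00409

L_J/L_S = (R_J/R_S)²(T_J/T_S)⁴ = (2.50)² × (0.750)⁴ = 1.978.
F_J/F_S = (L_J/L_S)/(d_J/d_S)² = 1.978 / (22.0)² = 0.004086.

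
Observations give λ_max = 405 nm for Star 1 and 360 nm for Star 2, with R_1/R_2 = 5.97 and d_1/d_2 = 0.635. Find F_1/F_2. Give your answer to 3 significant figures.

Wien's law: T_1/T_2 = λ_2/λ_1 = 360/405 = 0.8889.
L_1/L_2 = (R_1/R_2)²(T_1/T_2)⁴ = (5.97)²(0.8889)⁴ = 22.25.
F_1/F_2 = (L_1/L_2)/(d_1/d_2)² = 22.25/(0.635)² = 55.18.

55.2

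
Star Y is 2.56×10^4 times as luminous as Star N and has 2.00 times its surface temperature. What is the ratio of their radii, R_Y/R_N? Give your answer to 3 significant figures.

L ∝ R²T⁴ gives R ∝ √L / T², so
R_Y/R_N = √(2.56×10^4) / (2.00)² = 160.0 / 4.000 = 40.00.

40.0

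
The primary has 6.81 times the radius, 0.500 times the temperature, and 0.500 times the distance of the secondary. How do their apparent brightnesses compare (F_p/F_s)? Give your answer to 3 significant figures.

11.6

L_p/L_s = (R_p/R_s)²(T_p/T_s)⁴ = (6.81)² × (0.500)⁴ = 2.899.
F_p/F_s = (L_p/L_s)/(d_p/d_s)² = 2.899 / (0.500)² = 11.59.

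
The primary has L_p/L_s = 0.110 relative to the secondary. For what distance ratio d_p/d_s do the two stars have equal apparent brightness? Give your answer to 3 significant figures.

0.332

Equal flux requires L_p/d_p² = L_s/d_s², so d_p/d_s = √(L_p/L_s)
= √(0.110) = 0.3317.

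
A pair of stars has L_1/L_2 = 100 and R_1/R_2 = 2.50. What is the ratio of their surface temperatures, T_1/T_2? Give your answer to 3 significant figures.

L ∝ R²T⁴ gives T ∝ (L/R²)^(1/4), so
T_1/T_2 = (100 / 2.50²)^(1/4) = (16.00)^(1/4) = 2.000.

2.00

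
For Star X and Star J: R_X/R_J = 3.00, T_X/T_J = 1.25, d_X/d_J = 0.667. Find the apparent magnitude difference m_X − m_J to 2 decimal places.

L_X/L_J = (3.00)²(1.25)⁴ = 21.97.
F_X/F_J = (L_X/L_J)/(d_X/d_J)² = 21.97/0.4449 = 49.39.
m_X − m_J = −2.5 log₁₀(49.39) = -4.23.

-4.23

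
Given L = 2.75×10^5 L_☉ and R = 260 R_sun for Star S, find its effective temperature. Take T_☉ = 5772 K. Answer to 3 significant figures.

8.20×10^3 K

T/T_☉ = (L/L_☉)^(1/4) / (R/R_☉)^(1/2)
T = 5772 × (2.75×10^5)^(1/4) / √(260) = 5772 × 22.90 / 16.12 = 8197 K.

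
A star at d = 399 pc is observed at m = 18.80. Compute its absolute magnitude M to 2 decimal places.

10.80

M = m − 5 log₁₀(d/10 pc) = 18.80 − 5 log₁₀(399/10)
  = 18.80 − 5 × 1.601 = 18.80 − 8.00 = 10.80.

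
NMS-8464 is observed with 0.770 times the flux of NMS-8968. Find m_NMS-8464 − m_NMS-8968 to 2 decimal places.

0.28

m_NMS-8464 − m_NMS-8968 = −2.5 log₁₀(F_NMS-8464/F_NMS-8968) = −2.5 log₁₀(0.770) = −2.5 × (-0.114) = 0.284.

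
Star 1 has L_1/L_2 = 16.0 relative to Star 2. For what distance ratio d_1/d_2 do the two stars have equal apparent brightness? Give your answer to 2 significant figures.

Equal flux requires L_1/d_1² = L_2/d_2², so d_1/d_2 = √(L_1/L_2)
= √(16.0) = 4.000.

4.0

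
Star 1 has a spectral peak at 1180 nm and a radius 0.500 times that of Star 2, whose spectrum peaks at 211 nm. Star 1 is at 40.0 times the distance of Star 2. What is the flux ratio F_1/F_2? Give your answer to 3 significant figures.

1.60×10^-7

Wien's law: T_1/T_2 = λ_2/λ_1 = 211/1180 = 0.1788.
L_1/L_2 = (R_1/R_2)²(T_1/T_2)⁴ = (0.500)²(0.1788)⁴ = 2.556×10^-4.
F_1/F_2 = (L_1/L_2)/(d_1/d_2)² = 2.556×10^-4/(40.0)² = 1.597×10^-7.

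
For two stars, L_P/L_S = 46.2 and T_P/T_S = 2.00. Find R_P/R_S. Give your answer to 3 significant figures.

L ∝ R²T⁴ gives R ∝ √L / T², so
R_P/R_S = √(46.2) / (2.00)² = 6.797 / 4.000 = 1.699.

1.70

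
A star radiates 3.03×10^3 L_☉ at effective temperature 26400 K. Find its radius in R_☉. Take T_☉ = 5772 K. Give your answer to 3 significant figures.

2.63 R_☉

R/R_☉ = √(L/L_☉) / (T/T_☉)² = √(3.03×10^3) / (4.574)²
       = 55.05 / 20.92 = 2.631.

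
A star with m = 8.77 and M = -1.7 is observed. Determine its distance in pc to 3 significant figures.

1.24×10^3 pc

m − M = 5 log₁₀(d/10 pc)
8.77 − (-1.7) = 10.47 = 5 log₁₀(d/10)
d = 10 × 10^(10.47/5) = 10 × 10^2.094 = 1242 pc.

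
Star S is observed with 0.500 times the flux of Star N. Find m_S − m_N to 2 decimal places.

0.75

m_S − m_N = −2.5 log₁₀(F_S/F_N) = −2.5 log₁₀(0.500) = −2.5 × (-0.301) = 0.753.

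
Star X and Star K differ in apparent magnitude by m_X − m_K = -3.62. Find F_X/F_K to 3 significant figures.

F_X/F_K = 10^(−(m_X − m_K)/2.5) = 10^(3.62/2.5) = 10^1.448 = 28.05.

28.1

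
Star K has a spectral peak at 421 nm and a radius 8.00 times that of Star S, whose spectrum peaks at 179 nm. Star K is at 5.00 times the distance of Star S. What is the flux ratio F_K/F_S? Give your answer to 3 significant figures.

0.0837

Wien's law: T_K/T_S = λ_S/λ_K = 179/421 = 0.4252.
L_K/L_S = (R_K/R_S)²(T_K/T_S)⁴ = (8.00)²(0.4252)⁴ = 2.092.
F_K/F_S = (L_K/L_S)/(d_K/d_S)² = 2.092/(5.00)² = 0.08366.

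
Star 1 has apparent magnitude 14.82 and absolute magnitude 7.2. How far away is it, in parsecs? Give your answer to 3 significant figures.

334 pc

m − M = 5 log₁₀(d/10 pc)
14.82 − (7.2) = 7.62 = 5 log₁₀(d/10)
d = 10 × 10^(7.62/5) = 10 × 10^1.524 = 334.2 pc.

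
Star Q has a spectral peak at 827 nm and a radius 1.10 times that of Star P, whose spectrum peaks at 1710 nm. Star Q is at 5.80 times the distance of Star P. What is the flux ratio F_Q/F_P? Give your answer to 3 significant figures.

0.657

Wien's law: T_Q/T_P = λ_P/λ_Q = 1710/827 = 2.068.
L_Q/L_P = (R_Q/R_P)²(T_Q/T_P)⁴ = (1.10)²(2.068)⁴ = 22.12.
F_Q/F_P = (L_Q/L_P)/(d_Q/d_P)² = 22.12/(5.80)² = 0.6575.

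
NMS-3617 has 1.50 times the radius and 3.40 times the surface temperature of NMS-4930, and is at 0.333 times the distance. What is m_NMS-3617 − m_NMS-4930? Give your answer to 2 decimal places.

L_NMS-3617/L_NMS-4930 = (1.50)²(3.40)⁴ = 300.7.
F_NMS-3617/F_NMS-4930 = (L_NMS-3617/L_NMS-4930)/(d_NMS-3617/d_NMS-4930)² = 300.7/0.1109 = 2712.
m_NMS-3617 − m_NMS-4930 = −2.5 log₁₀(2712) = -8.58.

-8.58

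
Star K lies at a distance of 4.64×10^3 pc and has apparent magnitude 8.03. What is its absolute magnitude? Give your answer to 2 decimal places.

M = m − 5 log₁₀(d/10 pc) = 8.03 − 5 log₁₀(4.64×10^3/10)
  = 8.03 − 5 × 2.667 = 8.03 − 13.33 = -5.30.

-5.30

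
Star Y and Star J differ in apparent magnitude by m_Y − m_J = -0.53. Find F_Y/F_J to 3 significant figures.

1.63

F_Y/F_J = 10^(−(m_Y − m_J)/2.5) = 10^(0.53/2.5) = 10^0.212 = 1.629.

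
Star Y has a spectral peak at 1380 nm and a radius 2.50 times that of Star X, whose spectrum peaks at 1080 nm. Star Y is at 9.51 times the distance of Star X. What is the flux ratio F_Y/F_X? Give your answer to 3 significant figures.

Wien's law: T_Y/T_X = λ_X/λ_Y = 1080/1380 = 0.7826.
L_Y/L_X = (R_Y/R_X)²(T_Y/T_X)⁴ = (2.50)²(0.7826)⁴ = 2.345.
F_Y/F_X = (L_Y/L_X)/(d_Y/d_X)² = 2.345/(9.51)² = 0.02592.

0.0259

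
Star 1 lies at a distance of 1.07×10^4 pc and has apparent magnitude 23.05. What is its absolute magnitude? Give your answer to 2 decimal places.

7.90

M = m − 5 log₁₀(d/10 pc) = 23.05 − 5 log₁₀(1.07×10^4/10)
  = 23.05 − 5 × 3.029 = 23.05 − 15.15 = 7.90.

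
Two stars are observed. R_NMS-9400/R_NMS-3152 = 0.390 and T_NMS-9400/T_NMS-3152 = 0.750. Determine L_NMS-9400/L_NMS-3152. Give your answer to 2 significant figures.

From the Stefan–Boltzmann law, L ∝ R²T⁴, so
L_NMS-9400/L_NMS-3152 = (R_NMS-9400/R_NMS-3152)² (T_NMS-9400/T_NMS-3152)⁴ = (0.390)² × (0.750)⁴ = 0.1521 × 0.3164 = 0.04813.

0.048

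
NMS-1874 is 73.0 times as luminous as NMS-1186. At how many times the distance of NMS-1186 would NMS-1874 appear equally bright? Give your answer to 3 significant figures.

8.54

Equal flux requires L_NMS-1874/d_NMS-1874² = L_NMS-1186/d_NMS-1186², so d_NMS-1874/d_NMS-1186 = √(L_NMS-1874/L_NMS-1186)
= √(73.0) = 8.544.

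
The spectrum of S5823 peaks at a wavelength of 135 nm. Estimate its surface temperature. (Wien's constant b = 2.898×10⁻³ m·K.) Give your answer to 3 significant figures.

2.15×10^4 K

T = b/λ_max = 2.898×10⁻³ / (135×10⁻⁹) = 2.147×10^4 K.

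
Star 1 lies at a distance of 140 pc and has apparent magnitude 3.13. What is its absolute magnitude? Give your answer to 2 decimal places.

M = m − 5 log₁₀(d/10 pc) = 3.13 − 5 log₁₀(140/10)
  = 3.13 − 5 × 1.146 = 3.13 − 5.73 = -2.60.

-2.60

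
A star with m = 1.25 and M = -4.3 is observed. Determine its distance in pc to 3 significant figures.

129 pc

m − M = 5 log₁₀(d/10 pc)
1.25 − (-4.3) = 5.55 = 5 log₁₀(d/10)
d = 10 × 10^(5.55/5) = 10 × 10^1.110 = 128.8 pc.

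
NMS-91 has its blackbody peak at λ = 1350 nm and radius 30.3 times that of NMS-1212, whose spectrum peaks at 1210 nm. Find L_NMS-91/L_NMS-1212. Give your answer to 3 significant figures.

Wien's law gives T ∝ 1/λ_max, so T_NMS-91/T_NMS-1212 = λ_NMS-1212/λ_NMS-91 = 1210/1350 = 0.8963.
Then L ∝ R²T⁴ gives L_NMS-91/L_NMS-1212 = (30.3)² × (0.8963)⁴ = 918.1 × 0.6454 = 592.5.

593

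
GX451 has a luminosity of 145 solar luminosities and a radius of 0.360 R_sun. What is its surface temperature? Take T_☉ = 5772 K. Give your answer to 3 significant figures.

T/T_☉ = (L/L_☉)^(1/4) / (R/R_☉)^(1/2)
T = 5772 × (145)^(1/4) / √(0.360) = 5772 × 3.470 / 0.6000 = 3.338×10^4 K.

3.34×10^4 K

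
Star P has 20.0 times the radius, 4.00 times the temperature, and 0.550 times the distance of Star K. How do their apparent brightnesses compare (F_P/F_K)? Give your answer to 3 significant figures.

L_P/L_K = (R_P/R_K)²(T_P/T_K)⁴ = (20.0)² × (4.00)⁴ = 1.024×10^5.
F_P/F_K = (L_P/L_K)/(d_P/d_K)² = 1.024×10^5 / (0.550)² = 3.385×10^5.

3.39×10^5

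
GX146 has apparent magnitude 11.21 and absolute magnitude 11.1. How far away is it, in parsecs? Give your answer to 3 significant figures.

10.5 pc

m − M = 5 log₁₀(d/10 pc)
11.21 − (11.1) = 0.11 = 5 log₁₀(d/10)
d = 10 × 10^(0.11/5) = 10 × 10^0.022 = 10.52 pc.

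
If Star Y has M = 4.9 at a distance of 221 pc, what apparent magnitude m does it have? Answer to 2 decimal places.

11.62

m = M + 5 log₁₀(d/10 pc) = 4.9 + 5 log₁₀(221/10)
  = 4.9 + 5 × 1.344 = 4.9 + 6.72 = 11.62.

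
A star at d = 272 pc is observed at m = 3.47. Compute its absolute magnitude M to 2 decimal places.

-3.70

M = m − 5 log₁₀(d/10 pc) = 3.47 − 5 log₁₀(272/10)
  = 3.47 − 5 × 1.435 = 3.47 − 7.17 = -3.70.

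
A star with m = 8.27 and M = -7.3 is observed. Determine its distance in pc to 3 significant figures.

1.30×10^4 pc

m − M = 5 log₁₀(d/10 pc)
8.27 − (-7.3) = 15.57 = 5 log₁₀(d/10)
d = 10 × 10^(15.57/5) = 10 × 10^3.114 = 1.300×10^4 pc.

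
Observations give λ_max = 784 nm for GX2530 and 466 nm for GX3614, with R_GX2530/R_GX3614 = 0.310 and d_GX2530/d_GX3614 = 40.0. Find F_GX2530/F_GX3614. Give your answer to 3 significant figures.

Wien's law: T_GX2530/T_GX3614 = λ_GX3614/λ_GX2530 = 466/784 = 0.5944.
L_GX2530/L_GX3614 = (R_GX2530/R_GX3614)²(T_GX2530/T_GX3614)⁴ = (0.310)²(0.5944)⁴ = 0.01200.
F_GX2530/F_GX3614 = (L_GX2530/L_GX3614)/(d_GX2530/d_GX3614)² = 0.01200/(40.0)² = 7.497×10^-6.

7.50×10^-6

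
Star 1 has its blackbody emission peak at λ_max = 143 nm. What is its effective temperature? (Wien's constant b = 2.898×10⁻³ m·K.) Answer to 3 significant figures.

2.03×10^4 K

T = b/λ_max = 2.898×10⁻³ / (143×10⁻⁹) = 2.027×10^4 K.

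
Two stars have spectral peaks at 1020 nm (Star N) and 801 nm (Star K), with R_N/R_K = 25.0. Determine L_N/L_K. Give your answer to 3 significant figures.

238

Wien's law gives T ∝ 1/λ_max, so T_N/T_K = λ_K/λ_N = 801/1020 = 0.7853.
Then L ∝ R²T⁴ gives L_N/L_K = (25.0)² × (0.7853)⁴ = 625.0 × 0.3803 = 237.7.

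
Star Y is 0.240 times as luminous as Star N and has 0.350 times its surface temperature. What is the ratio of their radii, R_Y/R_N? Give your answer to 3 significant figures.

L ∝ R²T⁴ gives R ∝ √L / T², so
R_Y/R_N = √(0.240) / (0.350)² = 0.4899 / 0.1225 = 3.999.

4.00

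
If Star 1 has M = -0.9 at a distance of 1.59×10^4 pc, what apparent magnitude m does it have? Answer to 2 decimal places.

15.11

m = M + 5 log₁₀(d/10 pc) = -0.9 + 5 log₁₀(1.59×10^4/10)
  = -0.9 + 5 × 3.201 = -0.9 + 16.01 = 15.11.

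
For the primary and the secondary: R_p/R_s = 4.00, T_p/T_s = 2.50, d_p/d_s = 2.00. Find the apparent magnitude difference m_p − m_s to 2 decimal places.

-5.48

L_p/L_s = (4.00)²(2.50)⁴ = 625.0.
F_p/F_s = (L_p/L_s)/(d_p/d_s)² = 625.0/4.000 = 156.2.
m_p − m_s = −2.5 log₁₀(156.2) = -5.48.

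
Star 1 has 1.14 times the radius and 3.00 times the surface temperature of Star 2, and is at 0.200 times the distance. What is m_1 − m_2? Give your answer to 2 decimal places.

L_1/L_2 = (1.14)²(3.00)⁴ = 105.3.
F_1/F_2 = (L_1/L_2)/(d_1/d_2)² = 105.3/0.04000 = 2632.
m_1 − m_2 = −2.5 log₁₀(2632) = -8.55.

-8.55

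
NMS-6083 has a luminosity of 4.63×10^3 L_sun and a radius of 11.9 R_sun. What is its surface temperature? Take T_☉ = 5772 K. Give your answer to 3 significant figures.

1.38×10^4 K

T/T_☉ = (L/L_☉)^(1/4) / (R/R_☉)^(1/2)
T = 5772 × (4.63×10^3)^(1/4) / √(11.9) = 5772 × 8.249 / 3.450 = 1.380×10^4 K.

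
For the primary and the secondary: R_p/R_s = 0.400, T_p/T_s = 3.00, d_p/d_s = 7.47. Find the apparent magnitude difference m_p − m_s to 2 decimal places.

L_p/L_s = (0.400)²(3.00)⁴ = 12.96.
F_p/F_s = (L_p/L_s)/(d_p/d_s)² = 12.96/55.80 = 0.2323.
m_p − m_s = −2.5 log₁₀(0.2323) = 1.59.

1.59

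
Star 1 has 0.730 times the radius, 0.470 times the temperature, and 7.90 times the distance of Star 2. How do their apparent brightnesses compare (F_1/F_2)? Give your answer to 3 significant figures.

L_1/L_2 = (R_1/R_2)²(T_1/T_2)⁴ = (0.730)² × (0.470)⁴ = 0.02600.
F_1/F_2 = (L_1/L_2)/(d_1/d_2)² = 0.02600 / (7.90)² = 4.167×10^-4.

4.17×10^-4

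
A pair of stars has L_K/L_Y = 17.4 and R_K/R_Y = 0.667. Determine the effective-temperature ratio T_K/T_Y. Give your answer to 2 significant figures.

2.5

L ∝ R²T⁴ gives T ∝ (L/R²)^(1/4), so
T_K/T_Y = (17.4 / 0.667²)^(1/4) = (39.11)^(1/4) = 2.501.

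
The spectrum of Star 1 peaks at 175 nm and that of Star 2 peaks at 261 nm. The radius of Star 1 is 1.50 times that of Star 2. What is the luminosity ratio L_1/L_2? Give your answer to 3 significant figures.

Wien's law gives T ∝ 1/λ_max, so T_1/T_2 = λ_2/λ_1 = 261/175 = 1.491.
Then L ∝ R²T⁴ gives L_1/L_2 = (1.50)² × (1.491)⁴ = 2.250 × 4.948 = 11.13.

11.1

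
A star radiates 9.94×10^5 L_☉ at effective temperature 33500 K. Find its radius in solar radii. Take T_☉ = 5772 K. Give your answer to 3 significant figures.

29.6 solar radii

R/R_☉ = √(L/L_☉) / (T/T_☉)² = √(9.94×10^5) / (5.804)²
       = 997.0 / 33.69 = 29.60.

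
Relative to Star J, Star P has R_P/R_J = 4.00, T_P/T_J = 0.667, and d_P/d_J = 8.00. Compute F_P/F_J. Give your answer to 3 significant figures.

0.0495

L_P/L_J = (R_P/R_J)²(T_P/T_J)⁴ = (4.00)² × (0.667)⁴ = 3.167.
F_P/F_J = (L_P/L_J)/(d_P/d_J)² = 3.167 / (8.00)² = 0.04948.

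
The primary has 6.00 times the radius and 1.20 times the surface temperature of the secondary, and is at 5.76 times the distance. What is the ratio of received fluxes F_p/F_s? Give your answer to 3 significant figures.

L_p/L_s = (R_p/R_s)²(T_p/T_s)⁴ = (6.00)² × (1.20)⁴ = 74.65.
F_p/F_s = (L_p/L_s)/(d_p/d_s)² = 74.65 / (5.76)² = 2.250.

2.25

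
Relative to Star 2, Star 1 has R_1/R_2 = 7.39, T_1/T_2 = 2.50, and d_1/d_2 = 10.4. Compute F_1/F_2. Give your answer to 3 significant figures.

L_1/L_2 = (R_1/R_2)²(T_1/T_2)⁴ = (7.39)² × (2.50)⁴ = 2133.
F_1/F_2 = (L_1/L_2)/(d_1/d_2)² = 2133 / (10.4)² = 19.72.

19.7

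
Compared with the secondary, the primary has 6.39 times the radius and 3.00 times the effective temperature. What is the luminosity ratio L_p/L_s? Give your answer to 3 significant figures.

3.31×10^3

From the Stefan–Boltzmann law, L ∝ R²T⁴, so
L_p/L_s = (R_p/R_s)² (T_p/T_s)⁴ = (6.39)² × (3.00)⁴ = 40.83 × 81.00 = 3307.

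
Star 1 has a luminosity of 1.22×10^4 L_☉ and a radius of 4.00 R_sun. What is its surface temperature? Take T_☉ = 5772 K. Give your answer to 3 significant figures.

3.03×10^4 K

T/T_☉ = (L/L_☉)^(1/4) / (R/R_☉)^(1/2)
T = 5772 × (1.22×10^4)^(1/4) / √(4.00) = 5772 × 10.51 / 2.000 = 3.033×10^4 K.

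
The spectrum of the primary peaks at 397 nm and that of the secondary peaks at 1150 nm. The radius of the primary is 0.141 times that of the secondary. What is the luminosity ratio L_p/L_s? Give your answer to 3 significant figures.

1.40

Wien's law gives T ∝ 1/λ_max, so T_p/T_s = λ_s/λ_p = 1150/397 = 2.897.
Then L ∝ R²T⁴ gives L_p/L_s = (0.141)² × (2.897)⁴ = 0.01988 × 70.41 = 1.400.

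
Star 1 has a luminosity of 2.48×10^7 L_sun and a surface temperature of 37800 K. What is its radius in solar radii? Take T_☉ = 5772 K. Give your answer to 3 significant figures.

116 solar radii

R/R_☉ = √(L/L_☉) / (T/T_☉)² = √(2.48×10^7) / (6.549)²
       = 4980 / 42.89 = 116.1.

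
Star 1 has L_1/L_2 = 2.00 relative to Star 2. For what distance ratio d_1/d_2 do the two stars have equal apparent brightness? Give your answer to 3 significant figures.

1.41

Equal flux requires L_1/d_1² = L_2/d_2², so d_1/d_2 = √(L_1/L_2)
= √(2.00) = 1.414.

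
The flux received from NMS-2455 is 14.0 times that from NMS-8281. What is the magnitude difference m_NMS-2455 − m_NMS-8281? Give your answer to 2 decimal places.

m_NMS-2455 − m_NMS-8281 = −2.5 log₁₀(F_NMS-2455/F_NMS-8281) = −2.5 log₁₀(14.0) = −2.5 × (1.146) = -2.865.

-2.87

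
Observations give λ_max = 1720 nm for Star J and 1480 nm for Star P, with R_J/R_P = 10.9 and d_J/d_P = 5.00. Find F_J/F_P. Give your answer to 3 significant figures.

2.61

Wien's law: T_J/T_P = λ_P/λ_J = 1480/1720 = 0.8605.
L_J/L_P = (R_J/R_P)²(T_J/T_P)⁴ = (10.9)²(0.8605)⁴ = 65.13.
F_J/F_P = (L_J/L_P)/(d_J/d_P)² = 65.13/(5.00)² = 2.605.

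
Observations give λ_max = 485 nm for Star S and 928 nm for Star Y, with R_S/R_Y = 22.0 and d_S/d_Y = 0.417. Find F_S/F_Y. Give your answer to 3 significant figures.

Wien's law: T_S/T_Y = λ_Y/λ_S = 928/485 = 1.913.
L_S/L_Y = (R_S/R_Y)²(T_S/T_Y)⁴ = (22.0)²(1.913)⁴ = 6487.
F_S/F_Y = (L_S/L_Y)/(d_S/d_Y)² = 6487/(0.417)² = 3.731×10^4.

3.73×10^4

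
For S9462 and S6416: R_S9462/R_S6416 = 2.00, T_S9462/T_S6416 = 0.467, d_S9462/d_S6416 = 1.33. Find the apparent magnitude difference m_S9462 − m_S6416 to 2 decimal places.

L_S9462/L_S6416 = (2.00)²(0.467)⁴ = 0.1903.
F_S9462/F_S6416 = (L_S9462/L_S6416)/(d_S9462/d_S6416)² = 0.1903/1.769 = 0.1076.
m_S9462 − m_S6416 = −2.5 log₁₀(0.1076) = 2.42.

2.42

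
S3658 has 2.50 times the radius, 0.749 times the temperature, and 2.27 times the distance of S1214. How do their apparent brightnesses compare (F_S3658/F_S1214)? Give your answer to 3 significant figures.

0.382

L_S3658/L_S1214 = (R_S3658/R_S1214)²(T_S3658/T_S1214)⁴ = (2.50)² × (0.749)⁴ = 1.967.
F_S3658/F_S1214 = (L_S3658/L_S1214)/(d_S3658/d_S1214)² = 1.967 / (2.27)² = 0.3817.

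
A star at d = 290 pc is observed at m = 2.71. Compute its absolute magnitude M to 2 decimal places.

M = m − 5 log₁₀(d/10 pc) = 2.71 − 5 log₁₀(290/10)
  = 2.71 − 5 × 1.462 = 2.71 − 7.31 = -4.60.

-4.60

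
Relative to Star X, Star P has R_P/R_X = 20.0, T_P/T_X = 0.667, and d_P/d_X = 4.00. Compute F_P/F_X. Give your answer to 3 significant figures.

L_P/L_X = (R_P/R_X)²(T_P/T_X)⁴ = (20.0)² × (0.667)⁴ = 79.17.
F_P/F_X = (L_P/L_X)/(d_P/d_X)² = 79.17 / (4.00)² = 4.948.

4.95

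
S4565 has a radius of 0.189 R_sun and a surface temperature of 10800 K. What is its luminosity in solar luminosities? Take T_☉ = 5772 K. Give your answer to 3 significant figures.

L/L_☉ = (R/R_☉)² (T/T_☉)⁴ = (0.189)² × (10800/5772)⁴
       = 0.03572 × (1.871)⁴ = 0.03572 × 12.26 = 0.4378.

0.438 solar luminosities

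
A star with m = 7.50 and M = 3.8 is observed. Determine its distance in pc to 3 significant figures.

55.0 pc

m − M = 5 log₁₀(d/10 pc)
7.50 − (3.8) = 3.70 = 5 log₁₀(d/10)
d = 10 × 10^(3.70/5) = 10 × 10^0.740 = 54.95 pc.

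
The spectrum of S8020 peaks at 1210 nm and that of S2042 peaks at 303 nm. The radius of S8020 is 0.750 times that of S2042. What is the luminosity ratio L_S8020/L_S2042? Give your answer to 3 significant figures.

Wien's law gives T ∝ 1/λ_max, so T_S8020/T_S2042 = λ_S2042/λ_S8020 = 303/1210 = 0.2504.
Then L ∝ R²T⁴ gives L_S8020/L_S2042 = (0.750)² × (0.2504)⁴ = 0.5625 × 0.003932 = 0.002212.

0.00221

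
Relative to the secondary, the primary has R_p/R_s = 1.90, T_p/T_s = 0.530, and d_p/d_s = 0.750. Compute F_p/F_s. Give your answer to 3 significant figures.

L_p/L_s = (R_p/R_s)²(T_p/T_s)⁴ = (1.90)² × (0.530)⁴ = 0.2848.
F_p/F_s = (L_p/L_s)/(d_p/d_s)² = 0.2848 / (0.750)² = 0.5064.

0.506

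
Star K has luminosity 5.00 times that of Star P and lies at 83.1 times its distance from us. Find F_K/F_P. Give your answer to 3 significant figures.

7.24×10^-4

F = L/(4πd²), so F_K/F_P = (L_K/L_P) / (d_K/d_P)²
= 5.00 / (83.1)² = 5.00 / 6906 = 7.240×10^-4.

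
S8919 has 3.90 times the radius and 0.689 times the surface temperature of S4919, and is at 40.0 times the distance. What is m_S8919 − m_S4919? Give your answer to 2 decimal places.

6.67

L_S8919/L_S4919 = (3.90)²(0.689)⁴ = 3.428.
F_S8919/F_S4919 = (L_S8919/L_S4919)/(d_S8919/d_S4919)² = 3.428/1600 = 0.002142.
m_S8919 − m_S4919 = −2.5 log₁₀(0.002142) = 6.67.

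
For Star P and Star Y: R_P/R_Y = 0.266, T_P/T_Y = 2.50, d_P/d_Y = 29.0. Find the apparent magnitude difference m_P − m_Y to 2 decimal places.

6.21

L_P/L_Y = (0.266)²(2.50)⁴ = 2.764.
F_P/F_Y = (L_P/L_Y)/(d_P/d_Y)² = 2.764/841.0 = 0.003286.
m_P − m_Y = −2.5 log₁₀(0.003286) = 6.21.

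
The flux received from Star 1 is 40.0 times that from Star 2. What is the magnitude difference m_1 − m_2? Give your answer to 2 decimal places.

-4.01

m_1 − m_2 = −2.5 log₁₀(F_1/F_2) = −2.5 log₁₀(40.0) = −2.5 × (1.602) = -4.005.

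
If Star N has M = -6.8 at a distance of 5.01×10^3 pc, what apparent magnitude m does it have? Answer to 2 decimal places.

m = M + 5 log₁₀(d/10 pc) = -6.8 + 5 log₁₀(5.01×10^3/10)
  = -6.8 + 5 × 2.700 = -6.8 + 13.50 = 6.70.

6.70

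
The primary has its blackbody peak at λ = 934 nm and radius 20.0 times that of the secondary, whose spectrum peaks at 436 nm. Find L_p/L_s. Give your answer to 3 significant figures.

19.0

Wien's law gives T ∝ 1/λ_max, so T_p/T_s = λ_s/λ_p = 436/934 = 0.4668.
Then L ∝ R²T⁴ gives L_p/L_s = (20.0)² × (0.4668)⁴ = 400.0 × 0.04749 = 18.99.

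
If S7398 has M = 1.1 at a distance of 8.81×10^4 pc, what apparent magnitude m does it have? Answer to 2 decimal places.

m = M + 5 log₁₀(d/10 pc) = 1.1 + 5 log₁₀(8.81×10^4/10)
  = 1.1 + 5 × 3.945 = 1.1 + 19.72 = 20.82.

20.82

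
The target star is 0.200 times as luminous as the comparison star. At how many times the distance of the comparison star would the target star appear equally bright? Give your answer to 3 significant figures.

0.447

Equal flux requires L_t/d_t² = L_c/d_c², so d_t/d_c = √(L_t/L_c)
= √(0.200) = 0.4472.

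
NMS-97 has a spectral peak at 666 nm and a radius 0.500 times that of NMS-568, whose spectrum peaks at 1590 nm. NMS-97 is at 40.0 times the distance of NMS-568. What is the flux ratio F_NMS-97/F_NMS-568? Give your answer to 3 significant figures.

0.00508

Wien's law: T_NMS-97/T_NMS-568 = λ_NMS-568/λ_NMS-97 = 1590/666 = 2.387.
L_NMS-97/L_NMS-568 = (R_NMS-97/R_NMS-568)²(T_NMS-97/T_NMS-568)⁴ = (0.500)²(2.387)⁴ = 8.121.
F_NMS-97/F_NMS-568 = (L_NMS-97/L_NMS-568)/(d_NMS-97/d_NMS-568)² = 8.121/(40.0)² = 0.005076.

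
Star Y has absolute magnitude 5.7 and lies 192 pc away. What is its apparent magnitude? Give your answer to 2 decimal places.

12.12

m = M + 5 log₁₀(d/10 pc) = 5.7 + 5 log₁₀(192/10)
  = 5.7 + 5 × 1.283 = 5.7 + 6.42 = 12.12.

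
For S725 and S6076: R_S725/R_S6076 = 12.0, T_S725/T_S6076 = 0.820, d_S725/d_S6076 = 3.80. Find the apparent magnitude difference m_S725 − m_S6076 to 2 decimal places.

L_S725/L_S6076 = (12.0)²(0.820)⁴ = 65.11.
F_S725/F_S6076 = (L_S725/L_S6076)/(d_S725/d_S6076)² = 65.11/14.44 = 4.509.
m_S725 − m_S6076 = −2.5 log₁₀(4.509) = -1.64.

-1.64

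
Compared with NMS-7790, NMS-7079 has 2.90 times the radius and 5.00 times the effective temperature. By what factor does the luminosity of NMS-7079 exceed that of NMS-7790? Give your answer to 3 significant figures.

From the Stefan–Boltzmann law, L ∝ R²T⁴, so
L_NMS-7079/L_NMS-7790 = (R_NMS-7079/R_NMS-7790)² (T_NMS-7079/T_NMS-7790)⁴ = (2.90)² × (5.00)⁴ = 8.410 × 625.0 = 5256.

5.26×10^3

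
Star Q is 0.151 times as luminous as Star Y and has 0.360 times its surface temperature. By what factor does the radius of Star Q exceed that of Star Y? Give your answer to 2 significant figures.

3.0

L ∝ R²T⁴ gives R ∝ √L / T², so
R_Q/R_Y = √(0.151) / (0.360)² = 0.3886 / 0.1296 = 2.998.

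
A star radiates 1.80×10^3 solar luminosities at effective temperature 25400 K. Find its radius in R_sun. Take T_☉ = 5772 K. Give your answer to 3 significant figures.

R/R_☉ = √(L/L_☉) / (T/T_☉)² = √(1.80×10^3) / (4.401)²
       = 42.43 / 19.36 = 2.191.

2.19 R_sun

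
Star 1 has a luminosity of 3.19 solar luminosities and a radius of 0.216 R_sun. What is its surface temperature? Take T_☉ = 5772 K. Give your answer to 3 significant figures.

T/T_☉ = (L/L_☉)^(1/4) / (R/R_☉)^(1/2)
T = 5772 × (3.19)^(1/4) / √(0.216) = 5772 × 1.336 / 0.4648 = 1.660×10^4 K.

1.66×10^4 K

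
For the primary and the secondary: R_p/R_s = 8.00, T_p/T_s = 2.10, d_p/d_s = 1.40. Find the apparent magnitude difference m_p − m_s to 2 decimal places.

-7.01

L_p/L_s = (8.00)²(2.10)⁴ = 1245.
F_p/F_s = (L_p/L_s)/(d_p/d_s)² = 1245/1.960 = 635.0.
m_p − m_s = −2.5 log₁₀(635.0) = -7.01.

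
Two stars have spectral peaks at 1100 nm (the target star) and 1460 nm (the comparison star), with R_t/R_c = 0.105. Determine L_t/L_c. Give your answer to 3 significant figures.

Wien's law gives T ∝ 1/λ_max, so T_t/T_c = λ_c/λ_t = 1460/1100 = 1.327.
Then L ∝ R²T⁴ gives L_t/L_c = (0.105)² × (1.327)⁴ = 0.01102 × 3.103 = 0.03422.

0.0342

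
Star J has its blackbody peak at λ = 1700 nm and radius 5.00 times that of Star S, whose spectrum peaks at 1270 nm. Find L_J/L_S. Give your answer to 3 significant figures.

Wien's law gives T ∝ 1/λ_max, so T_J/T_S = λ_S/λ_J = 1270/1700 = 0.7471.
Then L ∝ R²T⁴ gives L_J/L_S = (5.00)² × (0.7471)⁴ = 25.00 × 0.3115 = 7.787.

7.79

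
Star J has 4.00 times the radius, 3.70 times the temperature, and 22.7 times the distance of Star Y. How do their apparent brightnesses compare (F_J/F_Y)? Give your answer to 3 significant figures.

L_J/L_Y = (R_J/R_Y)²(T_J/T_Y)⁴ = (4.00)² × (3.70)⁴ = 2999.
F_J/F_Y = (L_J/L_Y)/(d_J/d_Y)² = 2999 / (22.7)² = 5.819.

5.82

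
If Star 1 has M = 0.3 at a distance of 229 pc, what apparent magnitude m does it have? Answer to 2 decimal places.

7.10

m = M + 5 log₁₀(d/10 pc) = 0.3 + 5 log₁₀(229/10)
  = 0.3 + 5 × 1.360 = 0.3 + 6.80 = 7.10.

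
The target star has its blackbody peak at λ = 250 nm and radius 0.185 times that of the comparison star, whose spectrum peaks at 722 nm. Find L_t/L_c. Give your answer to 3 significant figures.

2.38

Wien's law gives T ∝ 1/λ_max, so T_t/T_c = λ_c/λ_t = 722/250 = 2.888.
Then L ∝ R²T⁴ gives L_t/L_c = (0.185)² × (2.888)⁴ = 0.03422 × 69.56 = 2.381.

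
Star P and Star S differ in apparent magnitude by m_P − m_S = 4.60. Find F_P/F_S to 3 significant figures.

F_P/F_S = 10^(−(m_P − m_S)/2.5) = 10^(-4.60/2.5) = 10^-1.840 = 0.01445.

0.0145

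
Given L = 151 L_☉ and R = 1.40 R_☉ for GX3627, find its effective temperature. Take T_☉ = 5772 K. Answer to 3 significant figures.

1.71×10^4 K

T/T_☉ = (L/L_☉)^(1/4) / (R/R_☉)^(1/2)
T = 5772 × (151)^(1/4) / √(1.40) = 5772 × 3.505 / 1.183 = 1.710×10^4 K.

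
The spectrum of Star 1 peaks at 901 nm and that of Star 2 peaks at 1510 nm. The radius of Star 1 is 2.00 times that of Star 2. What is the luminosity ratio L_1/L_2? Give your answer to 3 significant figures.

31.6

Wien's law gives T ∝ 1/λ_max, so T_1/T_2 = λ_2/λ_1 = 1510/901 = 1.676.
Then L ∝ R²T⁴ gives L_1/L_2 = (2.00)² × (1.676)⁴ = 4.000 × 7.889 = 31.56.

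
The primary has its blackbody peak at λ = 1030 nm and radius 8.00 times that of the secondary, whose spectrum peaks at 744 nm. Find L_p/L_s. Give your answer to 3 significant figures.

17.4

Wien's law gives T ∝ 1/λ_max, so T_p/T_s = λ_s/λ_p = 744/1030 = 0.7223.
Then L ∝ R²T⁴ gives L_p/L_s = (8.00)² × (0.7223)⁴ = 64.00 × 0.2722 = 17.42.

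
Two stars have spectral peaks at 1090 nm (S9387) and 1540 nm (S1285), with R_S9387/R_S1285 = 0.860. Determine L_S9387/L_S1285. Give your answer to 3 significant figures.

Wien's law gives T ∝ 1/λ_max, so T_S9387/T_S1285 = λ_S1285/λ_S9387 = 1540/1090 = 1.413.
Then L ∝ R²T⁴ gives L_S9387/L_S1285 = (0.860)² × (1.413)⁴ = 0.7396 × 3.985 = 2.947.

2.95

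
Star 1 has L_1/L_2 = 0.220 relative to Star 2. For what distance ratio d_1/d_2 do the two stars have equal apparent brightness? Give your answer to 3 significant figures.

Equal flux requires L_1/d_1² = L_2/d_2², so d_1/d_2 = √(L_1/L_2)
= √(0.220) = 0.4690.

0.469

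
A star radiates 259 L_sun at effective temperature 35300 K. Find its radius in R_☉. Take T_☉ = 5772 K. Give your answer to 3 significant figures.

R/R_☉ = √(L/L_☉) / (T/T_☉)² = √(259) / (6.116)²
       = 16.09 / 37.40 = 0.4303.

0.430 R_☉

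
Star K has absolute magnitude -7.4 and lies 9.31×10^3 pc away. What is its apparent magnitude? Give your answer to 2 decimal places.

m = M + 5 log₁₀(d/10 pc) = -7.4 + 5 log₁₀(9.31×10^3/10)
  = -7.4 + 5 × 2.969 = -7.4 + 14.84 = 7.44.

7.44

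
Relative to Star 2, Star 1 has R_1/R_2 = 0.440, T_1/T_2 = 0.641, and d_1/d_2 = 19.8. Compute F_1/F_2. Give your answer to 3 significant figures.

8.34×10^-5

L_1/L_2 = (R_1/R_2)²(T_1/T_2)⁴ = (0.440)² × (0.641)⁴ = 0.03268.
F_1/F_2 = (L_1/L_2)/(d_1/d_2)² = 0.03268 / (19.8)² = 8.337×10^-5.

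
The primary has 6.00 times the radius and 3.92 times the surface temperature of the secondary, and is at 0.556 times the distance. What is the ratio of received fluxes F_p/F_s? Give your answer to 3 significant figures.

L_p/L_s = (R_p/R_s)²(T_p/T_s)⁴ = (6.00)² × (3.92)⁴ = 8501.
F_p/F_s = (L_p/L_s)/(d_p/d_s)² = 8501 / (0.556)² = 2.750×10^4.

2.75×10^4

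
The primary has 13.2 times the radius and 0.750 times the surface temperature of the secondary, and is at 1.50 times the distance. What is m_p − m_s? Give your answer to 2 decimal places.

-3.47

L_p/L_s = (13.2)²(0.750)⁴ = 55.13.
F_p/F_s = (L_p/L_s)/(d_p/d_s)² = 55.13/2.250 = 24.50.
m_p − m_s = −2.5 log₁₀(24.50) = -3.47.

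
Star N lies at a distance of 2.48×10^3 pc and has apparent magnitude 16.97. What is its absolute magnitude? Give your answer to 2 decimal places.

5.00

M = m − 5 log₁₀(d/10 pc) = 16.97 − 5 log₁₀(2.48×10^3/10)
  = 16.97 − 5 × 2.394 = 16.97 − 11.97 = 5.00.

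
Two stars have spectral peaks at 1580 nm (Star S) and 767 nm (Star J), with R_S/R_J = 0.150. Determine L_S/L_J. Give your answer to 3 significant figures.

Wien's law gives T ∝ 1/λ_max, so T_S/T_J = λ_J/λ_S = 767/1580 = 0.4854.
Then L ∝ R²T⁴ gives L_S/L_J = (0.150)² × (0.4854)⁴ = 0.02250 × 0.05553 = 0.001249.

0.00125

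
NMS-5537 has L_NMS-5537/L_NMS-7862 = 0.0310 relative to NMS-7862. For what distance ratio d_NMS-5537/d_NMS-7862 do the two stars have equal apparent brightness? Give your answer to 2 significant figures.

Equal flux requires L_NMS-5537/d_NMS-5537² = L_NMS-7862/d_NMS-7862², so d_NMS-5537/d_NMS-7862 = √(L_NMS-5537/L_NMS-7862)
= √(0.0310) = 0.1761.

0.18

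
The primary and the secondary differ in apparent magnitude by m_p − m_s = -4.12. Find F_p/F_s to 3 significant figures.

44.5

F_p/F_s = 10^(−(m_p − m_s)/2.5) = 10^(4.12/2.5) = 10^1.648 = 44.46.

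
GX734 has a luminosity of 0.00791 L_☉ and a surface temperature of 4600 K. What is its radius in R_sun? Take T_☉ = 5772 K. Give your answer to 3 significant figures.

R/R_☉ = √(L/L_☉) / (T/T_☉)² = √(0.00791) / (0.7970)²
       = 0.08894 / 0.6351 = 0.1400.

0.140 R_sun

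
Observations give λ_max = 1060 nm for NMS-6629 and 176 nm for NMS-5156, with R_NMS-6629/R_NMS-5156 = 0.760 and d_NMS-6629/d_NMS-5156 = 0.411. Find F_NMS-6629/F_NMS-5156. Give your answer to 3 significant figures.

Wien's law: T_NMS-6629/T_NMS-5156 = λ_NMS-5156/λ_NMS-6629 = 176/1060 = 0.1660.
L_NMS-6629/L_NMS-5156 = (R_NMS-6629/R_NMS-5156)²(T_NMS-6629/T_NMS-5156)⁴ = (0.760)²(0.1660)⁴ = 4.390×10^-4.
F_NMS-6629/F_NMS-5156 = (L_NMS-6629/L_NMS-5156)/(d_NMS-6629/d_NMS-5156)² = 4.390×10^-4/(0.411)² = 0.002599.

0.00260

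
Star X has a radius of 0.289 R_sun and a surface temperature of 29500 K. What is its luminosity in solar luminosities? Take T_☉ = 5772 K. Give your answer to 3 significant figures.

57.0 solar luminosities

L/L_☉ = (R/R_☉)² (T/T_☉)⁴ = (0.289)² × (29500/5772)⁴
       = 0.08352 × (5.111)⁴ = 0.08352 × 682.3 = 56.99.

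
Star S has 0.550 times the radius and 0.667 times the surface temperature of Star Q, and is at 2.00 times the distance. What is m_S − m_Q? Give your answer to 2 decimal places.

L_S/L_Q = (0.550)²(0.667)⁴ = 0.05987.
F_S/F_Q = (L_S/L_Q)/(d_S/d_Q)² = 0.05987/4.000 = 0.01497.
m_S − m_Q = −2.5 log₁₀(0.01497) = 4.56.

4.56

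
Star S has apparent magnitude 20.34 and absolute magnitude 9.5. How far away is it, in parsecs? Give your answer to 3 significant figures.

m − M = 5 log₁₀(d/10 pc)
20.34 − (9.5) = 10.84 = 5 log₁₀(d/10)
d = 10 × 10^(10.84/5) = 10 × 10^2.168 = 1472 pc.

1.47×10^3 pc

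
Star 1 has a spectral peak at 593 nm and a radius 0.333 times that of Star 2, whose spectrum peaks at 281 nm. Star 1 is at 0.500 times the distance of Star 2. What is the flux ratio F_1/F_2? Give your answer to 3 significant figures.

0.0224

Wien's law: T_1/T_2 = λ_2/λ_1 = 281/593 = 0.4739.
L_1/L_2 = (R_1/R_2)²(T_1/T_2)⁴ = (0.333)²(0.4739)⁴ = 0.005591.
F_1/F_2 = (L_1/L_2)/(d_1/d_2)² = 0.005591/(0.500)² = 0.02236.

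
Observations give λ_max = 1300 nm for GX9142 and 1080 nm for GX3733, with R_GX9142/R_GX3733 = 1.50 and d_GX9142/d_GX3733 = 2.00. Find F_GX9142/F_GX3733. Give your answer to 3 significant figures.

Wien's law: T_GX9142/T_GX3733 = λ_GX3733/λ_GX9142 = 1080/1300 = 0.8308.
L_GX9142/L_GX3733 = (R_GX9142/R_GX3733)²(T_GX9142/T_GX3733)⁴ = (1.50)²(0.8308)⁴ = 1.072.
F_GX9142/F_GX3733 = (L_GX9142/L_GX3733)/(d_GX9142/d_GX3733)² = 1.072/(2.00)² = 0.2679.

0.268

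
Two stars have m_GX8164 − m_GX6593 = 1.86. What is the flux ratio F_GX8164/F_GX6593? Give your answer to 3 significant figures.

0.180

F_GX8164/F_GX6593 = 10^(−(m_GX8164 − m_GX6593)/2.5) = 10^(-1.86/2.5) = 10^-0.744 = 0.1803.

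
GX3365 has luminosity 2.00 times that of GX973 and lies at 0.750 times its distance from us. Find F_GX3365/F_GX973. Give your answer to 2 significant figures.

3.6

F = L/(4πd²), so F_GX3365/F_GX973 = (L_GX3365/L_GX973) / (d_GX3365/d_GX973)²
= 2.00 / (0.750)² = 2.00 / 0.5625 = 3.556.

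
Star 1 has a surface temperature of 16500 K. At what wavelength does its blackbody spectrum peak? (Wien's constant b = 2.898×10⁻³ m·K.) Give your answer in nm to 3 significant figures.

176 nm

λ_max = b/T = 2.898×10⁻³ / 16500 = 1.76×10^-7 m = 175.6 nm.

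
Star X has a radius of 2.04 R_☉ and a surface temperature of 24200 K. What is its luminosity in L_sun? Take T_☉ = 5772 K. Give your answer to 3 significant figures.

1.29×10^3 L_sun

L/L_☉ = (R/R_☉)² (T/T_☉)⁴ = (2.04)² × (24200/5772)⁴
       = 4.162 × (4.193)⁴ = 4.162 × 309.0 = 1286.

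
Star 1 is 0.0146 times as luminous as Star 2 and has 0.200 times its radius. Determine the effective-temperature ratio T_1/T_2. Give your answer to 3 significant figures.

L ∝ R²T⁴ gives T ∝ (L/R²)^(1/4), so
T_1/T_2 = (0.0146 / 0.200²)^(1/4) = (0.3650)^(1/4) = 0.7773.

0.777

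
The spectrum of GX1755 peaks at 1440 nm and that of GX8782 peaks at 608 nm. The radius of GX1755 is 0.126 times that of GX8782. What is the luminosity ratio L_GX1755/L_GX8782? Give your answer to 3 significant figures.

Wien's law gives T ∝ 1/λ_max, so T_GX1755/T_GX8782 = λ_GX8782/λ_GX1755 = 608/1440 = 0.4222.
Then L ∝ R²T⁴ gives L_GX1755/L_GX8782 = (0.126)² × (0.4222)⁴ = 0.01588 × 0.03178 = 5.046×10^-4.

5.05×10^-4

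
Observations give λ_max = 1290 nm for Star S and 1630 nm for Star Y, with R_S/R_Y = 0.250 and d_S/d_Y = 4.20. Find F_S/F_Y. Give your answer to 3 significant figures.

0.00903

Wien's law: T_S/T_Y = λ_Y/λ_S = 1630/1290 = 1.264.
L_S/L_Y = (R_S/R_Y)²(T_S/T_Y)⁴ = (0.250)²(1.264)⁴ = 0.1593.
F_S/F_Y = (L_S/L_Y)/(d_S/d_Y)² = 0.1593/(4.20)² = 0.009032.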